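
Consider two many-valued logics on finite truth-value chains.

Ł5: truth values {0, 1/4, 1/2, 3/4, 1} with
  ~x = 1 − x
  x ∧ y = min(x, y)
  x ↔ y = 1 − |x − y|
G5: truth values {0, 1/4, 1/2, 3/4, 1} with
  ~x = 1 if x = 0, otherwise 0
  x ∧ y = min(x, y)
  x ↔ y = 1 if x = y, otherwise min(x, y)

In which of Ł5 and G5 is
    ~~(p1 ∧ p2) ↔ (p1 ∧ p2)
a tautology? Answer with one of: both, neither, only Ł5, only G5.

In Ł5: every assignment gives 1 — tautology.
In G5: at p1 = 1/4, p2 = 1/4 the value is 1/4 — not a tautology.

only Ł5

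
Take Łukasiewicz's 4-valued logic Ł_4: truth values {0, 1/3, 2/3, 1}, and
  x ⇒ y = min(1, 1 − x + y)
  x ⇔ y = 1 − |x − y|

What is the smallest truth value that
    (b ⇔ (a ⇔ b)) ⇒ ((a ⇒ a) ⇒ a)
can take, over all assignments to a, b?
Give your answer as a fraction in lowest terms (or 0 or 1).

Take a = 0, b = 1/3:
a ⇔ b = 0 ⇔ 1/3 = 2/3
b ⇔ (a ⇔ b) = 1/3 ⇔ 2/3 = 2/3
a ⇒ a = 0 ⇒ 0 = 1
(a ⇒ a) ⇒ a = 1 ⇒ 0 = 0
(b ⇔ (a ⇔ b)) ⇒ ((a ⇒ a) ⇒ a) = 2/3 ⇒ 0 = 1/3
No assignment yields a value below 1/3, so this is the minimum.

1/3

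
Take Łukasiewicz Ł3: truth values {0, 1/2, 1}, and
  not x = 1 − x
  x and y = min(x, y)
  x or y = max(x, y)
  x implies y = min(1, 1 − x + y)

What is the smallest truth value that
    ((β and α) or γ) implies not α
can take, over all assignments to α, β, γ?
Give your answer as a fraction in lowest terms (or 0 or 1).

Take α = 1, β = 0, γ = 1:
β and α = 0 and 1 = 0
(β and α) or γ = 0 or 1 = 1
not α = not 1 = 0
((β and α) or γ) implies not α = 1 implies 0 = 0
No assignment yields a value below 0, so this is the minimum.

0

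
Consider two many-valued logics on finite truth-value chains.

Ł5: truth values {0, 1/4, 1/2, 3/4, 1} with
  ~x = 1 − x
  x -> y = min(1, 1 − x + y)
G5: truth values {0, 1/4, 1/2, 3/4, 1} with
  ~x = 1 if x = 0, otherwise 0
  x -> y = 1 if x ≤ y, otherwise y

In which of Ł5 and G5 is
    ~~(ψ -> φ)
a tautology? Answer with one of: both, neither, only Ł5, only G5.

In Ł5: at φ = 0, ψ = 1/4 the value is 3/4 — not a tautology.
In G5: at φ = 0, ψ = 1/4 the value is 0 — not a tautology.

neither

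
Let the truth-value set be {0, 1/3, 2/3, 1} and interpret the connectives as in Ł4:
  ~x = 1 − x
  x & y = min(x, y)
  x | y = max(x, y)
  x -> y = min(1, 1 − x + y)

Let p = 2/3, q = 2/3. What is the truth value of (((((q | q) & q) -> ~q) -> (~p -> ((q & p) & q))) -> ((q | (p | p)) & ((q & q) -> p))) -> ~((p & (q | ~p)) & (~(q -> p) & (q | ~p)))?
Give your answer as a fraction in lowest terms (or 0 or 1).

q | q = 2/3 | 2/3 = 2/3
(q | q) & q = 2/3 & 2/3 = 2/3
~q = ~2/3 = 1/3
((q | q) & q) -> ~q = 2/3 -> 1/3 = 2/3
~p = ~2/3 = 1/3
q & p = 2/3 & 2/3 = 2/3
(q & p) & q = 2/3 & 2/3 = 2/3
~p -> ((q & p) & q) = 1/3 -> 2/3 = 1
(((q | q) & q) -> ~q) -> (~p -> ((q & p) & q)) = 2/3 -> 1 = 1
p | p = 2/3 | 2/3 = 2/3
q | (p | p) = 2/3 | 2/3 = 2/3
q & q = 2/3 & 2/3 = 2/3
(q & q) -> p = 2/3 -> 2/3 = 1
(q | (p | p)) & ((q & q) -> p) = 2/3 & 1 = 2/3
((((q | q) & q) -> ~q) -> (~p -> ((q & p) & q))) -> ((q | (p | p)) & ((q & q) -> p)) = 1 -> 2/3 = 2/3
~p = ~2/3 = 1/3
q | ~p = 2/3 | 1/3 = 2/3
p & (q | ~p) = 2/3 & 2/3 = 2/3
q -> p = 2/3 -> 2/3 = 1
~(q -> p) = ~1 = 0
~p = ~2/3 = 1/3
q | ~p = 2/3 | 1/3 = 2/3
~(q -> p) & (q | ~p) = 0 & 2/3 = 0
(p & (q | ~p)) & (~(q -> p) & (q | ~p)) = 2/3 & 0 = 0
~((p & (q | ~p)) & (~(q -> p) & (q | ~p))) = ~0 = 1
(((((q | q) & q) -> ~q) -> (~p -> ((q & p) & q))) -> ((q | (p | p)) & ((q & q) -> p))) -> ~((p & (q | ~p)) & (~(q -> p) & (q | ~p))) = 2/3 -> 1 = 1

1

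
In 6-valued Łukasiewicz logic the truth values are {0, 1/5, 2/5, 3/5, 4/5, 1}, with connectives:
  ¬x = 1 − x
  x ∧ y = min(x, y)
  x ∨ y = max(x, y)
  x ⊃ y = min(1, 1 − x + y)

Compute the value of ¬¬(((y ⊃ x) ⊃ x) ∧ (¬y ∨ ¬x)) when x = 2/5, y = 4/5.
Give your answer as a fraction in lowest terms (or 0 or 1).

3/5

y ⊃ x = 4/5 ⊃ 2/5 = 3/5
(y ⊃ x) ⊃ x = 3/5 ⊃ 2/5 = 4/5
¬y = ¬4/5 = 1/5
¬x = ¬2/5 = 3/5
¬y ∨ ¬x = 1/5 ∨ 3/5 = 3/5
((y ⊃ x) ⊃ x) ∧ (¬y ∨ ¬x) = 4/5 ∧ 3/5 = 3/5
¬(((y ⊃ x) ⊃ x) ∧ (¬y ∨ ¬x)) = ¬3/5 = 2/5
¬¬(((y ⊃ x) ⊃ x) ∧ (¬y ∨ ¬x)) = ¬2/5 = 3/5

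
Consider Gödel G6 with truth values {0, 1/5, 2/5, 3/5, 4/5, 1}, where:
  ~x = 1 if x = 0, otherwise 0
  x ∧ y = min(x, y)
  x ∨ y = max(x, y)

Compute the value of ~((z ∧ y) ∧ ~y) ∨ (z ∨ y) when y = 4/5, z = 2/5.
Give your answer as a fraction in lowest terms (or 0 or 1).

1

z ∧ y = 2/5 ∧ 4/5 = 2/5
~y = ~4/5 = 0
(z ∧ y) ∧ ~y = 2/5 ∧ 0 = 0
~((z ∧ y) ∧ ~y) = ~0 = 1
z ∨ y = 2/5 ∨ 4/5 = 4/5
~((z ∧ y) ∧ ~y) ∨ (z ∨ y) = 1 ∨ 4/5 = 1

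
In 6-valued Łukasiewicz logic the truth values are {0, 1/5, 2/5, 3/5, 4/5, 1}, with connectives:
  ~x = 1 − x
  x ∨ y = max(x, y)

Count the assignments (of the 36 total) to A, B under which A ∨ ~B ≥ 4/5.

20

value 1: 11 assignments (counts)
value 4/5: 9 assignments (counts)
value 3/5: 7 assignments
value 2/5: 5 assignments
value 1/5: 3 assignments
value 0: 1 assignment
So 20 of the 36 assignments meet the threshold.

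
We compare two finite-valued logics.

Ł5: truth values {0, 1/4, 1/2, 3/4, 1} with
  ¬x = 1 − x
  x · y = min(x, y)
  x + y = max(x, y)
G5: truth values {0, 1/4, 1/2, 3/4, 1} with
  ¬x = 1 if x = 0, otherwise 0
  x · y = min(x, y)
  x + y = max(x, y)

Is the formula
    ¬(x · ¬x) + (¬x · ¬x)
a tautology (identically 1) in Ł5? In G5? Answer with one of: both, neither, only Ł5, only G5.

only G5

In Ł5: at x = 1/4 the value is 3/4 — not a tautology.
In G5: every assignment gives 1 — tautology.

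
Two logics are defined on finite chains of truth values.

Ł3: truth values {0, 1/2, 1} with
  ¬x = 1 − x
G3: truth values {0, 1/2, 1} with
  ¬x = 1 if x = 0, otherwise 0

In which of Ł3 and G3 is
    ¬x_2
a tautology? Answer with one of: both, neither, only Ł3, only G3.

neither

In Ł3: at x_2 = 1/2 the value is 1/2 — not a tautology.
In G3: at x_2 = 1/2 the value is 0 — not a tautology.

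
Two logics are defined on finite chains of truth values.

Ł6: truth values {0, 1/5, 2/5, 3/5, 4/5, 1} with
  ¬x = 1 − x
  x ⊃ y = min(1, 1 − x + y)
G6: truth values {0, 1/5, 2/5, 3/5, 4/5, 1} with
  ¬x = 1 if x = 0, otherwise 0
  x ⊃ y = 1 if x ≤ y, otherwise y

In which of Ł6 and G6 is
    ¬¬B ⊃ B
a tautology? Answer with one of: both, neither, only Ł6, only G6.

In Ł6: every assignment gives 1 — tautology.
In G6: at B = 1/5 the value is 1/5 — not a tautology.

only Ł6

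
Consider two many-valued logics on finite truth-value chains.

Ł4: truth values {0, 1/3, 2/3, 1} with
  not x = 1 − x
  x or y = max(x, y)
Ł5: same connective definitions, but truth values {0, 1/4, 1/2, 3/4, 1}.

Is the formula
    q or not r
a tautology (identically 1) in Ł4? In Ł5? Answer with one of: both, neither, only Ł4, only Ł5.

In Ł4: at q = 0, r = 1/3 the value is 2/3 — not a tautology.
In Ł5: at q = 0, r = 1/4 the value is 3/4 — not a tautology.

neither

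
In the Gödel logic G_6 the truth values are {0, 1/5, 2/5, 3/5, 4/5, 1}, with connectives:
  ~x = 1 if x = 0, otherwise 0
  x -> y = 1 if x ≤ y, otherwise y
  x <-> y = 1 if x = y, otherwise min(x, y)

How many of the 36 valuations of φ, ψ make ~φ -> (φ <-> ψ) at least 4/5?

value 1: 31 assignments (counts)
value 0: 5 assignments
So 31 of the 36 assignments meet the threshold.

31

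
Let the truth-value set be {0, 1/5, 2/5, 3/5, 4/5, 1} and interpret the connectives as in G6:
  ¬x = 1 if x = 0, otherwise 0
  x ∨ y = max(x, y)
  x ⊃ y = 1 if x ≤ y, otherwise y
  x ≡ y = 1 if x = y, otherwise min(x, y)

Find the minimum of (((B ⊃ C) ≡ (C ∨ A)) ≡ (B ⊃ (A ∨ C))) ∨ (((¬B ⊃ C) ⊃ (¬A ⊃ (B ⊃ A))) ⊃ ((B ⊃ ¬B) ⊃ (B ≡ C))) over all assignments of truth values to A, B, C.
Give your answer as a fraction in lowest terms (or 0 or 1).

1/5

Take A = 0, B = 0, C = 1/5:
B ⊃ C = 0 ⊃ 1/5 = 1
C ∨ A = 1/5 ∨ 0 = 1/5
(B ⊃ C) ≡ (C ∨ A) = 1 ≡ 1/5 = 1/5
A ∨ C = 0 ∨ 1/5 = 1/5
B ⊃ (A ∨ C) = 0 ⊃ 1/5 = 1
((B ⊃ C) ≡ (C ∨ A)) ≡ (B ⊃ (A ∨ C)) = 1/5 ≡ 1 = 1/5
¬B = ¬0 = 1
¬B ⊃ C = 1 ⊃ 1/5 = 1/5
¬A = ¬0 = 1
B ⊃ A = 0 ⊃ 0 = 1
¬A ⊃ (B ⊃ A) = 1 ⊃ 1 = 1
(¬B ⊃ C) ⊃ (¬A ⊃ (B ⊃ A)) = 1/5 ⊃ 1 = 1
¬B = ¬0 = 1
B ⊃ ¬B = 0 ⊃ 1 = 1
B ≡ C = 0 ≡ 1/5 = 0
(B ⊃ ¬B) ⊃ (B ≡ C) = 1 ⊃ 0 = 0
((¬B ⊃ C) ⊃ (¬A ⊃ (B ⊃ A))) ⊃ ((B ⊃ ¬B) ⊃ (B ≡ C)) = 1 ⊃ 0 = 0
(((B ⊃ C) ≡ (C ∨ A)) ≡ (B ⊃ (A ∨ C))) ∨ (((¬B ⊃ C) ⊃ (¬A ⊃ (B ⊃ A))) ⊃ ((B ⊃ ¬B) ⊃ (B ≡ C))) = 1/5 ∨ 0 = 1/5
No assignment yields a value below 1/5, so this is the minimum.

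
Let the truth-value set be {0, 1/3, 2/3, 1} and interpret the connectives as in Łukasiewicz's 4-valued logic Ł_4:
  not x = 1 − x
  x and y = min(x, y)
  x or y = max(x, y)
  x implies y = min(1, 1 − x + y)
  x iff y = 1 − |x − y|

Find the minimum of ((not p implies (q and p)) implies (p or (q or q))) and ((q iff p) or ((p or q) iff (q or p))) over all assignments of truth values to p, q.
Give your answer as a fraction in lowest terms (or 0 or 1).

2/3

Take p = 1/3, q = 1/3:
not p = not 1/3 = 2/3
q and p = 1/3 and 1/3 = 1/3
not p implies (q and p) = 2/3 implies 1/3 = 2/3
q or q = 1/3 or 1/3 = 1/3
p or (q or q) = 1/3 or 1/3 = 1/3
(not p implies (q and p)) implies (p or (q or q)) = 2/3 implies 1/3 = 2/3
q iff p = 1/3 iff 1/3 = 1
p or q = 1/3 or 1/3 = 1/3
q or p = 1/3 or 1/3 = 1/3
(p or q) iff (q or p) = 1/3 iff 1/3 = 1
(q iff p) or ((p or q) iff (q or p)) = 1 or 1 = 1
((not p implies (q and p)) implies (p or (q or q))) and ((q iff p) or ((p or q) iff (q or p))) = 2/3 and 1 = 2/3
No assignment yields a value below 2/3, so this is the minimum.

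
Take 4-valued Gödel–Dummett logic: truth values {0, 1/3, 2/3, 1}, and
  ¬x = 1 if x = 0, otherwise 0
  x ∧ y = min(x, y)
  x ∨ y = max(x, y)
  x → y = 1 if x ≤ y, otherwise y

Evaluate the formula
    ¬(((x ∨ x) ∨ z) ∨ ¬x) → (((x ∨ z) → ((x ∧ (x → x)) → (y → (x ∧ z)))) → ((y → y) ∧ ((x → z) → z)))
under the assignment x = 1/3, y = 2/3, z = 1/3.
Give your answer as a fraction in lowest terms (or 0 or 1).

x ∨ x = 1/3 ∨ 1/3 = 1/3
(x ∨ x) ∨ z = 1/3 ∨ 1/3 = 1/3
¬x = ¬1/3 = 0
((x ∨ x) ∨ z) ∨ ¬x = 1/3 ∨ 0 = 1/3
¬(((x ∨ x) ∨ z) ∨ ¬x) = ¬1/3 = 0
x ∨ z = 1/3 ∨ 1/3 = 1/3
x → x = 1/3 → 1/3 = 1
x ∧ (x → x) = 1/3 ∧ 1 = 1/3
x ∧ z = 1/3 ∧ 1/3 = 1/3
y → (x ∧ z) = 2/3 → 1/3 = 1/3
(x ∧ (x → x)) → (y → (x ∧ z)) = 1/3 → 1/3 = 1
(x ∨ z) → ((x ∧ (x → x)) → (y → (x ∧ z))) = 1/3 → 1 = 1
y → y = 2/3 → 2/3 = 1
x → z = 1/3 → 1/3 = 1
(x → z) → z = 1 → 1/3 = 1/3
(y → y) ∧ ((x → z) → z) = 1 ∧ 1/3 = 1/3
((x ∨ z) → ((x ∧ (x → x)) → (y → (x ∧ z)))) → ((y → y) ∧ ((x → z) → z)) = 1 → 1/3 = 1/3
¬(((x ∨ x) ∨ z) ∨ ¬x) → (((x ∨ z) → ((x ∧ (x → x)) → (y → (x ∧ z)))) → ((y → y) ∧ ((x → z) → z))) = 0 → 1/3 = 1

1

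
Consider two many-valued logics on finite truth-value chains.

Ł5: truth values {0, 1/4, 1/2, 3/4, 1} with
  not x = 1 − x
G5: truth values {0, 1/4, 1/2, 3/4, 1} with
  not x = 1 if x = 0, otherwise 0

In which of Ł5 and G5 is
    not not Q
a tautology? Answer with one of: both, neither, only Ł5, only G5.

neither

In Ł5: at Q = 0 the value is 0 — not a tautology.
In G5: at Q = 0 the value is 0 — not a tautology.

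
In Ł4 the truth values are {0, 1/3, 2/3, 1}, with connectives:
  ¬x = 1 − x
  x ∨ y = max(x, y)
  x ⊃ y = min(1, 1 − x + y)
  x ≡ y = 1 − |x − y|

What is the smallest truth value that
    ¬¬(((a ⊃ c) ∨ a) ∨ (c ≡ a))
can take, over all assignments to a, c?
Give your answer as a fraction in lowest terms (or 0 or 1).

Take a = 1/3, c = 0:
a ⊃ c = 1/3 ⊃ 0 = 2/3
(a ⊃ c) ∨ a = 2/3 ∨ 1/3 = 2/3
c ≡ a = 0 ≡ 1/3 = 2/3
((a ⊃ c) ∨ a) ∨ (c ≡ a) = 2/3 ∨ 2/3 = 2/3
¬(((a ⊃ c) ∨ a) ∨ (c ≡ a)) = ¬2/3 = 1/3
¬¬(((a ⊃ c) ∨ a) ∨ (c ≡ a)) = ¬1/3 = 2/3
No assignment yields a value below 2/3, so this is the minimum.

2/3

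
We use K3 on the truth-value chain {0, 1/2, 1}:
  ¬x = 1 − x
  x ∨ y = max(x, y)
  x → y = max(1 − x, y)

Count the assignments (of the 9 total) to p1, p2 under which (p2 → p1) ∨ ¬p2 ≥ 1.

5

p1 = 0, p2 = 0 ↦ 1  ≥
p1 = 0, p2 = 1/2 ↦ 1/2  <
p1 = 0, p2 = 1 ↦ 0  <
p1 = 1/2, p2 = 0 ↦ 1  ≥
p1 = 1/2, p2 = 1/2 ↦ 1/2  <
p1 = 1/2, p2 = 1 ↦ 1/2  <
p1 = 1, p2 = 0 ↦ 1  ≥
p1 = 1, p2 = 1/2 ↦ 1  ≥
p1 = 1, p2 = 1 ↦ 1  ≥
So 5 of the 9 assignments meet the threshold.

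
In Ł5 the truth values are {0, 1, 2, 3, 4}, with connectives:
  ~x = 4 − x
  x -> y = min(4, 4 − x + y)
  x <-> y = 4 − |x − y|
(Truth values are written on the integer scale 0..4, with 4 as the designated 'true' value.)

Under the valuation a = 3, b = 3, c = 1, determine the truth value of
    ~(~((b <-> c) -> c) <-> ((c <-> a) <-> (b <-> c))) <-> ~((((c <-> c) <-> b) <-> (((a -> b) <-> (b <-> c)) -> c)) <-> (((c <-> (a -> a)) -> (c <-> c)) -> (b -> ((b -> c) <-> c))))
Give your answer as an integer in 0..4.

b <-> c = 3 <-> 1 = 2
(b <-> c) -> c = 2 -> 1 = 3
~((b <-> c) -> c) = ~3 = 1
c <-> a = 1 <-> 3 = 2
b <-> c = 3 <-> 1 = 2
(c <-> a) <-> (b <-> c) = 2 <-> 2 = 4
~((b <-> c) -> c) <-> ((c <-> a) <-> (b <-> c)) = 1 <-> 4 = 1
~(~((b <-> c) -> c) <-> ((c <-> a) <-> (b <-> c))) = ~1 = 3
c <-> c = 1 <-> 1 = 4
(c <-> c) <-> b = 4 <-> 3 = 3
a -> b = 3 -> 3 = 4
b <-> c = 3 <-> 1 = 2
(a -> b) <-> (b <-> c) = 4 <-> 2 = 2
((a -> b) <-> (b <-> c)) -> c = 2 -> 1 = 3
((c <-> c) <-> b) <-> (((a -> b) <-> (b <-> c)) -> c) = 3 <-> 3 = 4
a -> a = 3 -> 3 = 4
c <-> (a -> a) = 1 <-> 4 = 1
c <-> c = 1 <-> 1 = 4
(c <-> (a -> a)) -> (c <-> c) = 1 -> 4 = 4
b -> c = 3 -> 1 = 2
(b -> c) <-> c = 2 <-> 1 = 3
b -> ((b -> c) <-> c) = 3 -> 3 = 4
((c <-> (a -> a)) -> (c <-> c)) -> (b -> ((b -> c) <-> c)) = 4 -> 4 = 4
(((c <-> c) <-> b) <-> (((a -> b) <-> (b <-> c)) -> c)) <-> (((c <-> (a -> a)) -> (c <-> c)) -> (b -> ((b -> c) <-> c))) = 4 <-> 4 = 4
~((((c <-> c) <-> b) <-> (((a -> b) <-> (b <-> c)) -> c)) <-> (((c <-> (a -> a)) -> (c <-> c)) -> (b -> ((b -> c) <-> c)))) = ~4 = 0
~(~((b <-> c) -> c) <-> ((c <-> a) <-> (b <-> c))) <-> ~((((c <-> c) <-> b) <-> (((a -> b) <-> (b <-> c)) -> c)) <-> (((c <-> (a -> a)) -> (c <-> c)) -> (b -> ((b -> c) <-> c)))) = 3 <-> 0 = 1

1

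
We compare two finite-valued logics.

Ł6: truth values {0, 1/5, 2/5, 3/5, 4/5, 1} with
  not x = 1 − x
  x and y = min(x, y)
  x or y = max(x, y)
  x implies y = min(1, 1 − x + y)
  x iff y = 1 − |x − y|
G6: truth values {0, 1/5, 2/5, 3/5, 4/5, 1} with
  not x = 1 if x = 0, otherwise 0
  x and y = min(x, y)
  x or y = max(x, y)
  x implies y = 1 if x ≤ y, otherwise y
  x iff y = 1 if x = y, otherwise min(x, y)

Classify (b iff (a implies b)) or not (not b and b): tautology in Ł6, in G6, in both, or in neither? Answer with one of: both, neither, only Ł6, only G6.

only G6

In Ł6: at a = 0, b = 1/5 the value is 4/5 — not a tautology.
In G6: every assignment gives 1 — tautology.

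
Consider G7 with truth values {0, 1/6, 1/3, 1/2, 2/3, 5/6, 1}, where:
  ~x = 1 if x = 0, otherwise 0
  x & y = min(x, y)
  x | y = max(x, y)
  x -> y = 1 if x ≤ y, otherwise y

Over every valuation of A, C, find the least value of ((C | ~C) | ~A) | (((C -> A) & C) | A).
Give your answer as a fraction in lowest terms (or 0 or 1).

1/6

Take A = 1/6, C = 1/6:
~C = ~1/6 = 0
C | ~C = 1/6 | 0 = 1/6
~A = ~1/6 = 0
(C | ~C) | ~A = 1/6 | 0 = 1/6
C -> A = 1/6 -> 1/6 = 1
(C -> A) & C = 1 & 1/6 = 1/6
((C -> A) & C) | A = 1/6 | 1/6 = 1/6
((C | ~C) | ~A) | (((C -> A) & C) | A) = 1/6 | 1/6 = 1/6
No assignment yields a value below 1/6, so this is the minimum.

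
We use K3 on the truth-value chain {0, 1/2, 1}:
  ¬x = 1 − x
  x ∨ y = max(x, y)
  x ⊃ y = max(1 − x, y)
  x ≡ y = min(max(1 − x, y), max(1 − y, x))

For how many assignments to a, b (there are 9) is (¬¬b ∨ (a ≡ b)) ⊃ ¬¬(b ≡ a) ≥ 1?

3

a = 0, b = 0 ↦ 1  ≥
a = 0, b = 1/2 ↦ 1/2  <
a = 0, b = 1 ↦ 0  <
a = 1/2, b = 0 ↦ 1/2  <
a = 1/2, b = 1/2 ↦ 1/2  <
a = 1/2, b = 1 ↦ 1/2  <
a = 1, b = 0 ↦ 1  ≥
a = 1, b = 1/2 ↦ 1/2  <
a = 1, b = 1 ↦ 1  ≥
So 3 of the 9 assignments meet the threshold.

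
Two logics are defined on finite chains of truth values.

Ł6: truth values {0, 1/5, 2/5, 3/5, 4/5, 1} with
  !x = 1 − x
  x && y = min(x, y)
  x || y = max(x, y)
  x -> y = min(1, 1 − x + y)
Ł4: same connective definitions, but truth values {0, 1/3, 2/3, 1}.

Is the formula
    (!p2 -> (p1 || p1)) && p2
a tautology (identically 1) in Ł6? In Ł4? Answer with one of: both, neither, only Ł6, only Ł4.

In Ł6: at p1 = 0, p2 = 0 the value is 0 — not a tautology.
In Ł4: at p1 = 0, p2 = 0 the value is 0 — not a tautology.

neither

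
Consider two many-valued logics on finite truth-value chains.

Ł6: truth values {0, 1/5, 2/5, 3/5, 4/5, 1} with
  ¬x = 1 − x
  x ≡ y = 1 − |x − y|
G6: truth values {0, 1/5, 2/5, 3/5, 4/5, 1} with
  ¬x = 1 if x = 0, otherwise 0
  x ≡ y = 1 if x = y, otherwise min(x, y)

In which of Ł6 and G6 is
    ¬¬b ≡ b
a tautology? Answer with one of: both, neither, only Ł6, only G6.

In Ł6: every assignment gives 1 — tautology.
In G6: at b = 1/5 the value is 1/5 — not a tautology.

only Ł6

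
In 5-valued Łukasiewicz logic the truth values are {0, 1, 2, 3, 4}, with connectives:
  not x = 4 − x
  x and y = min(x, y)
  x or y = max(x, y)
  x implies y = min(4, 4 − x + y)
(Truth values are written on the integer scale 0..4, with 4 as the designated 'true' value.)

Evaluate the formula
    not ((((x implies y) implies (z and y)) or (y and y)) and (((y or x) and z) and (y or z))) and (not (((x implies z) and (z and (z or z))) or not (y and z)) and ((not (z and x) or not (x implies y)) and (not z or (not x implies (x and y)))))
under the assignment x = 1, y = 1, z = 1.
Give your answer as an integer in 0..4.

x implies y = 1 implies 1 = 4
z and y = 1 and 1 = 1
(x implies y) implies (z and y) = 4 implies 1 = 1
y and y = 1 and 1 = 1
((x implies y) implies (z and y)) or (y and y) = 1 or 1 = 1
y or x = 1 or 1 = 1
(y or x) and z = 1 and 1 = 1
y or z = 1 or 1 = 1
((y or x) and z) and (y or z) = 1 and 1 = 1
(((x implies y) implies (z and y)) or (y and y)) and (((y or x) and z) and (y or z)) = 1 and 1 = 1
not ((((x implies y) implies (z and y)) or (y and y)) and (((y or x) and z) and (y or z))) = not 1 = 3
x implies z = 1 implies 1 = 4
z or z = 1 or 1 = 1
z and (z or z) = 1 and 1 = 1
(x implies z) and (z and (z or z)) = 4 and 1 = 1
y and z = 1 and 1 = 1
not (y and z) = not 1 = 3
((x implies z) and (z and (z or z))) or not (y and z) = 1 or 3 = 3
not (((x implies z) and (z and (z or z))) or not (y and z)) = not 3 = 1
z and x = 1 and 1 = 1
not (z and x) = not 1 = 3
x implies y = 1 implies 1 = 4
not (x implies y) = not 4 = 0
not (z and x) or not (x implies y) = 3 or 0 = 3
not z = not 1 = 3
not x = not 1 = 3
x and y = 1 and 1 = 1
not x implies (x and y) = 3 implies 1 = 2
not z or (not x implies (x and y)) = 3 or 2 = 3
(not (z and x) or not (x implies y)) and (not z or (not x implies (x and y))) = 3 and 3 = 3
not (((x implies z) and (z and (z or z))) or not (y and z)) and ((not (z and x) or not (x implies y)) and (not z or (not x implies (x and y)))) = 1 and 3 = 1
not ((((x implies y) implies (z and y)) or (y and y)) and (((y or x) and z) and (y or z))) and (not (((x implies z) and (z and (z or z))) or not (y and z)) and ((not (z and x) or not (x implies y)) and (not z or (not x implies (x and y))))) = 3 and 1 = 1

1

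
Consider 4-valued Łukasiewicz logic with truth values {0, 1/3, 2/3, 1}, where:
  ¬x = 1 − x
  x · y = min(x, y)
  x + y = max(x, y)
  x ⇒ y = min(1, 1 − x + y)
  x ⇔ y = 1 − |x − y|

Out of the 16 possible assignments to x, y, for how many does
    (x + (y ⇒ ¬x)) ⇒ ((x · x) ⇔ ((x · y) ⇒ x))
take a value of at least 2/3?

9

x = 0, y = 0 ↦ 0  <
x = 0, y = 1/3 ↦ 0  <
x = 0, y = 2/3 ↦ 0  <
x = 0, y = 1 ↦ 0  <
x = 1/3, y = 0 ↦ 1/3  <
x = 1/3, y = 1/3 ↦ 1/3  <
x = 1/3, y = 2/3 ↦ 1/3  <
x = 1/3, y = 1 ↦ 2/3  ≥
x = 2/3, y = 0 ↦ 2/3  ≥
x = 2/3, y = 1/3 ↦ 2/3  ≥
x = 2/3, y = 2/3 ↦ 1  ≥
x = 2/3, y = 1 ↦ 1  ≥
x = 1, y = 0 ↦ 1  ≥
x = 1, y = 1/3 ↦ 1  ≥
x = 1, y = 2/3 ↦ 1  ≥
x = 1, y = 1 ↦ 1  ≥
So 9 of the 16 assignments meet the threshold.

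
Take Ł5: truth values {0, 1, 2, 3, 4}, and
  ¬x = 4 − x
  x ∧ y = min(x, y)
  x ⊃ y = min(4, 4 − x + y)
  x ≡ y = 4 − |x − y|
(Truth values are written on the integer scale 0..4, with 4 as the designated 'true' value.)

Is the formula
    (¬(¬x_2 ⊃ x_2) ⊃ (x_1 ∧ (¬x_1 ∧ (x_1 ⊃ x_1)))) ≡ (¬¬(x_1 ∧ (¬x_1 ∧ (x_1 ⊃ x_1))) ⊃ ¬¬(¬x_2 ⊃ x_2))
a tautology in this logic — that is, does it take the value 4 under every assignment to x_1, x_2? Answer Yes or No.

Counterexample: take x_1 = 0, x_2 = 0.
¬x_2 = ¬0 = 4
¬x_2 ⊃ x_2 = 4 ⊃ 0 = 0
¬(¬x_2 ⊃ x_2) = ¬0 = 4
¬x_1 = ¬0 = 4
x_1 ⊃ x_1 = 0 ⊃ 0 = 4
¬x_1 ∧ (x_1 ⊃ x_1) = 4 ∧ 4 = 4
x_1 ∧ (¬x_1 ∧ (x_1 ⊃ x_1)) = 0 ∧ 4 = 0
¬(¬x_2 ⊃ x_2) ⊃ (x_1 ∧ (¬x_1 ∧ (x_1 ⊃ x_1))) = 4 ⊃ 0 = 0
¬x_1 = ¬0 = 4
x_1 ⊃ x_1 = 0 ⊃ 0 = 4
¬x_1 ∧ (x_1 ⊃ x_1) = 4 ∧ 4 = 4
x_1 ∧ (¬x_1 ∧ (x_1 ⊃ x_1)) = 0 ∧ 4 = 0
¬(x_1 ∧ (¬x_1 ∧ (x_1 ⊃ x_1))) = ¬0 = 4
¬¬(x_1 ∧ (¬x_1 ∧ (x_1 ⊃ x_1))) = ¬4 = 0
¬x_2 = ¬0 = 4
¬x_2 ⊃ x_2 = 4 ⊃ 0 = 0
¬(¬x_2 ⊃ x_2) = ¬0 = 4
¬¬(¬x_2 ⊃ x_2) = ¬4 = 0
¬¬(x_1 ∧ (¬x_1 ∧ (x_1 ⊃ x_1))) ⊃ ¬¬(¬x_2 ⊃ x_2) = 0 ⊃ 0 = 4
(¬(¬x_2 ⊃ x_2) ⊃ (x_1 ∧ (¬x_1 ∧ (x_1 ⊃ x_1)))) ≡ (¬¬(x_1 ∧ (¬x_1 ∧ (x_1 ⊃ x_1))) ⊃ ¬¬(¬x_2 ⊃ x_2)) = 0 ≡ 4 = 0
This gives 0 ≠ 4.

No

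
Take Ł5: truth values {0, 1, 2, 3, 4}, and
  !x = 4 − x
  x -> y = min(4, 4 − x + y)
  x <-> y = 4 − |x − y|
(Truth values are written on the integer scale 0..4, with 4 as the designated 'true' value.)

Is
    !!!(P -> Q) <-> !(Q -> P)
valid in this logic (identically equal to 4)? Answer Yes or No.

No

Counterexample: take P = 0, Q = 1.
P -> Q = 0 -> 1 = 4
!(P -> Q) = !4 = 0
!!(P -> Q) = !0 = 4
!!!(P -> Q) = !4 = 0
Q -> P = 1 -> 0 = 3
!(Q -> P) = !3 = 1
!!!(P -> Q) <-> !(Q -> P) = 0 <-> 1 = 3
This gives 3 ≠ 4.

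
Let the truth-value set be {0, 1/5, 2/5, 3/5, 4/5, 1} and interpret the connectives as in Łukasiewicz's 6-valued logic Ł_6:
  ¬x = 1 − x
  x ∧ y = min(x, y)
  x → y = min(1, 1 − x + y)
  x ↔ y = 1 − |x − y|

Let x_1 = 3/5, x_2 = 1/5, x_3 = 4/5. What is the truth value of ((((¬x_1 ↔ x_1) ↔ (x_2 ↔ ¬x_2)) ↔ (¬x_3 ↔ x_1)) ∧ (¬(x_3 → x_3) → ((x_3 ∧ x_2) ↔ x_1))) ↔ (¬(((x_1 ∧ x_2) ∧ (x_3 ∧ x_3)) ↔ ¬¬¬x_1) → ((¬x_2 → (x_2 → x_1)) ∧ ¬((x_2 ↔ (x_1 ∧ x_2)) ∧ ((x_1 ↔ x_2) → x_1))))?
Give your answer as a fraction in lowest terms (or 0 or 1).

¬x_1 = ¬3/5 = 2/5
¬x_1 ↔ x_1 = 2/5 ↔ 3/5 = 4/5
¬x_2 = ¬1/5 = 4/5
x_2 ↔ ¬x_2 = 1/5 ↔ 4/5 = 2/5
(¬x_1 ↔ x_1) ↔ (x_2 ↔ ¬x_2) = 4/5 ↔ 2/5 = 3/5
¬x_3 = ¬4/5 = 1/5
¬x_3 ↔ x_1 = 1/5 ↔ 3/5 = 3/5
((¬x_1 ↔ x_1) ↔ (x_2 ↔ ¬x_2)) ↔ (¬x_3 ↔ x_1) = 3/5 ↔ 3/5 = 1
x_3 → x_3 = 4/5 → 4/5 = 1
¬(x_3 → x_3) = ¬1 = 0
x_3 ∧ x_2 = 4/5 ∧ 1/5 = 1/5
(x_3 ∧ x_2) ↔ x_1 = 1/5 ↔ 3/5 = 3/5
¬(x_3 → x_3) → ((x_3 ∧ x_2) ↔ x_1) = 0 → 3/5 = 1
(((¬x_1 ↔ x_1) ↔ (x_2 ↔ ¬x_2)) ↔ (¬x_3 ↔ x_1)) ∧ (¬(x_3 → x_3) → ((x_3 ∧ x_2) ↔ x_1)) = 1 ∧ 1 = 1
x_1 ∧ x_2 = 3/5 ∧ 1/5 = 1/5
x_3 ∧ x_3 = 4/5 ∧ 4/5 = 4/5
(x_1 ∧ x_2) ∧ (x_3 ∧ x_3) = 1/5 ∧ 4/5 = 1/5
¬x_1 = ¬3/5 = 2/5
¬¬x_1 = ¬2/5 = 3/5
¬¬¬x_1 = ¬3/5 = 2/5
((x_1 ∧ x_2) ∧ (x_3 ∧ x_3)) ↔ ¬¬¬x_1 = 1/5 ↔ 2/5 = 4/5
¬(((x_1 ∧ x_2) ∧ (x_3 ∧ x_3)) ↔ ¬¬¬x_1) = ¬4/5 = 1/5
¬x_2 = ¬1/5 = 4/5
x_2 → x_1 = 1/5 → 3/5 = 1
¬x_2 → (x_2 → x_1) = 4/5 → 1 = 1
x_1 ∧ x_2 = 3/5 ∧ 1/5 = 1/5
x_2 ↔ (x_1 ∧ x_2) = 1/5 ↔ 1/5 = 1
x_1 ↔ x_2 = 3/5 ↔ 1/5 = 3/5
(x_1 ↔ x_2) → x_1 = 3/5 → 3/5 = 1
(x_2 ↔ (x_1 ∧ x_2)) ∧ ((x_1 ↔ x_2) → x_1) = 1 ∧ 1 = 1
¬((x_2 ↔ (x_1 ∧ x_2)) ∧ ((x_1 ↔ x_2) → x_1)) = ¬1 = 0
(¬x_2 → (x_2 → x_1)) ∧ ¬((x_2 ↔ (x_1 ∧ x_2)) ∧ ((x_1 ↔ x_2) → x_1)) = 1 ∧ 0 = 0
¬(((x_1 ∧ x_2) ∧ (x_3 ∧ x_3)) ↔ ¬¬¬x_1) → ((¬x_2 → (x_2 → x_1)) ∧ ¬((x_2 ↔ (x_1 ∧ x_2)) ∧ ((x_1 ↔ x_2) → x_1))) = 1/5 → 0 = 4/5
((((¬x_1 ↔ x_1) ↔ (x_2 ↔ ¬x_2)) ↔ (¬x_3 ↔ x_1)) ∧ (¬(x_3 → x_3) → ((x_3 ∧ x_2) ↔ x_1))) ↔ (¬(((x_1 ∧ x_2) ∧ (x_3 ∧ x_3)) ↔ ¬¬¬x_1) → ((¬x_2 → (x_2 → x_1)) ∧ ¬((x_2 ↔ (x_1 ∧ x_2)) ∧ ((x_1 ↔ x_2) → x_1)))) = 1 ↔ 4/5 = 4/5

4/5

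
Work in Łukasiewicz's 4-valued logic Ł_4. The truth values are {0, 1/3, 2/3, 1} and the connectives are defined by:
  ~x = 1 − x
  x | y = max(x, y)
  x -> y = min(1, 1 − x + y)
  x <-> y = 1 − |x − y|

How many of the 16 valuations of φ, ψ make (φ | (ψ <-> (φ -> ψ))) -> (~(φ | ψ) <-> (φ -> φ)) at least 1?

4

φ = 0, ψ = 0 ↦ 1  ≥
φ = 0, ψ = 1/3 ↦ 1  ≥
φ = 0, ψ = 2/3 ↦ 2/3  <
φ = 0, ψ = 1 ↦ 0  <
φ = 1/3, ψ = 0 ↦ 1  ≥
φ = 1/3, ψ = 1/3 ↦ 1  ≥
φ = 1/3, ψ = 2/3 ↦ 2/3  <
φ = 1/3, ψ = 1 ↦ 0  <
φ = 2/3, ψ = 0 ↦ 2/3  <
φ = 2/3, ψ = 1/3 ↦ 2/3  <
φ = 2/3, ψ = 2/3 ↦ 2/3  <
φ = 2/3, ψ = 1 ↦ 0  <
φ = 1, ψ = 0 ↦ 0  <
φ = 1, ψ = 1/3 ↦ 0  <
φ = 1, ψ = 2/3 ↦ 0  <
φ = 1, ψ = 1 ↦ 0  <
So 4 of the 16 assignments meet the threshold.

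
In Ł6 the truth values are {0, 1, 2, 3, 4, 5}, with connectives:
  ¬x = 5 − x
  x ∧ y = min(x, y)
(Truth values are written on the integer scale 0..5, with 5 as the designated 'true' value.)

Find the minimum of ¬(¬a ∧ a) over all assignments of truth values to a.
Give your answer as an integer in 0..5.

Take a = 2:
¬a = ¬2 = 3
¬a ∧ a = 3 ∧ 2 = 2
¬(¬a ∧ a) = ¬2 = 3
No assignment yields a value below 3, so this is the minimum.

3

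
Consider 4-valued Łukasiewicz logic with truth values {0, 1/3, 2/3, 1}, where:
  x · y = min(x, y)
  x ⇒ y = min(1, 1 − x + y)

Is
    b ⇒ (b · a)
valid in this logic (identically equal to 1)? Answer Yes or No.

Counterexample: take a = 0, b = 1/3.
b · a = 1/3 · 0 = 0
b ⇒ (b · a) = 1/3 ⇒ 0 = 2/3
This gives 2/3 ≠ 1.

No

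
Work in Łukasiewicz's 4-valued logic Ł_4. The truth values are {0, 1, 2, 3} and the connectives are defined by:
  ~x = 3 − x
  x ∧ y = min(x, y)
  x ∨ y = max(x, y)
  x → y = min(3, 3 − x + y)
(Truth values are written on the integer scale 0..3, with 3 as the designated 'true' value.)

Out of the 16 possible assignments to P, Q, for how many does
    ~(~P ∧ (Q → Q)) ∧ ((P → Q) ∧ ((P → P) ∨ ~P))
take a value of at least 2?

5

P = 0, Q = 0 ↦ 0  <
P = 0, Q = 1 ↦ 0  <
P = 0, Q = 2 ↦ 0  <
P = 0, Q = 3 ↦ 0  <
P = 1, Q = 0 ↦ 1  <
P = 1, Q = 1 ↦ 1  <
P = 1, Q = 2 ↦ 1  <
P = 1, Q = 3 ↦ 1  <
P = 2, Q = 0 ↦ 1  <
P = 2, Q = 1 ↦ 2  ≥
P = 2, Q = 2 ↦ 2  ≥
P = 2, Q = 3 ↦ 2  ≥
P = 3, Q = 0 ↦ 0  <
P = 3, Q = 1 ↦ 1  <
P = 3, Q = 2 ↦ 2  ≥
P = 3, Q = 3 ↦ 3  ≥
So 5 of the 16 assignments meet the threshold.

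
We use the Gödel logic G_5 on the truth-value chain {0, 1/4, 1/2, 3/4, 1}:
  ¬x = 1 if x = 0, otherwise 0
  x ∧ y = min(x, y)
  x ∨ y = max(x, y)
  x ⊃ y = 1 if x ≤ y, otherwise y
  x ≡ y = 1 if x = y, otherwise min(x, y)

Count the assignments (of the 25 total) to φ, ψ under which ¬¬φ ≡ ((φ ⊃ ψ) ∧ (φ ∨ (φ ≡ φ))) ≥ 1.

value 1: 10 assignments (counts)
value 3/4: 1 assignment
value 1/2: 2 assignments
value 1/4: 3 assignments
value 0: 9 assignments
So 10 of the 25 assignments meet the threshold.

10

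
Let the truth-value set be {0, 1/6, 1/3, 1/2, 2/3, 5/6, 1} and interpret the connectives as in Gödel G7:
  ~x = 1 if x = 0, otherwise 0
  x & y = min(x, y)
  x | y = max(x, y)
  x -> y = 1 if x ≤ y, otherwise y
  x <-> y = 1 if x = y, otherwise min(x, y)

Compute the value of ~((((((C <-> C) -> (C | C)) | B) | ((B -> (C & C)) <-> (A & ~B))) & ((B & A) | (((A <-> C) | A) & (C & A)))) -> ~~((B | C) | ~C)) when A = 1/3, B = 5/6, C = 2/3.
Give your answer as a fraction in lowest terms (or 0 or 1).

0

C <-> C = 2/3 <-> 2/3 = 1
C | C = 2/3 | 2/3 = 2/3
(C <-> C) -> (C | C) = 1 -> 2/3 = 2/3
((C <-> C) -> (C | C)) | B = 2/3 | 5/6 = 5/6
C & C = 2/3 & 2/3 = 2/3
B -> (C & C) = 5/6 -> 2/3 = 2/3
~B = ~5/6 = 0
A & ~B = 1/3 & 0 = 0
(B -> (C & C)) <-> (A & ~B) = 2/3 <-> 0 = 0
(((C <-> C) -> (C | C)) | B) | ((B -> (C & C)) <-> (A & ~B)) = 5/6 | 0 = 5/6
B & A = 5/6 & 1/3 = 1/3
A <-> C = 1/3 <-> 2/3 = 1/3
(A <-> C) | A = 1/3 | 1/3 = 1/3
C & A = 2/3 & 1/3 = 1/3
((A <-> C) | A) & (C & A) = 1/3 & 1/3 = 1/3
(B & A) | (((A <-> C) | A) & (C & A)) = 1/3 | 1/3 = 1/3
((((C <-> C) -> (C | C)) | B) | ((B -> (C & C)) <-> (A & ~B))) & ((B & A) | (((A <-> C) | A) & (C & A))) = 5/6 & 1/3 = 1/3
B | C = 5/6 | 2/3 = 5/6
~C = ~2/3 = 0
(B | C) | ~C = 5/6 | 0 = 5/6
~((B | C) | ~C) = ~5/6 = 0
~~((B | C) | ~C) = ~0 = 1
(((((C <-> C) -> (C | C)) | B) | ((B -> (C & C)) <-> (A & ~B))) & ((B & A) | (((A <-> C) | A) & (C & A)))) -> ~~((B | C) | ~C) = 1/3 -> 1 = 1
~((((((C <-> C) -> (C | C)) | B) | ((B -> (C & C)) <-> (A & ~B))) & ((B & A) | (((A <-> C) | A) & (C & A)))) -> ~~((B | C) | ~C)) = ~1 = 0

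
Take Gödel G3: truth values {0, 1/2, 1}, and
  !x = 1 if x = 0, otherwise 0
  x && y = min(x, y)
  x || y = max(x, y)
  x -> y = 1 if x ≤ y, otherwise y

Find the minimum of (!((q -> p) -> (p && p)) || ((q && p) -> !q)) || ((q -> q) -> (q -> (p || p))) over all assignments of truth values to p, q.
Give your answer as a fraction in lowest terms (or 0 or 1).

1/2

Take p = 1/2, q = 1:
q -> p = 1 -> 1/2 = 1/2
p && p = 1/2 && 1/2 = 1/2
(q -> p) -> (p && p) = 1/2 -> 1/2 = 1
!((q -> p) -> (p && p)) = !1 = 0
q && p = 1 && 1/2 = 1/2
!q = !1 = 0
(q && p) -> !q = 1/2 -> 0 = 0
!((q -> p) -> (p && p)) || ((q && p) -> !q) = 0 || 0 = 0
q -> q = 1 -> 1 = 1
p || p = 1/2 || 1/2 = 1/2
q -> (p || p) = 1 -> 1/2 = 1/2
(q -> q) -> (q -> (p || p)) = 1 -> 1/2 = 1/2
(!((q -> p) -> (p && p)) || ((q && p) -> !q)) || ((q -> q) -> (q -> (p || p))) = 0 || 1/2 = 1/2
No assignment yields a value below 1/2, so this is the minimum.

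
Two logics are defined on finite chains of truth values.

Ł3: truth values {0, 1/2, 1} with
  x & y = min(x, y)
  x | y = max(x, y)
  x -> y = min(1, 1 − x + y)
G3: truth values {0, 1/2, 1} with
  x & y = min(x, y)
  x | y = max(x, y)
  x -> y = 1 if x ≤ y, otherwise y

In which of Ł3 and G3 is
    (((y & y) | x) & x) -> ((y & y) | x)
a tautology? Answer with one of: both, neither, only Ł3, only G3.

both

In Ł3: every assignment gives 1 — tautology.
In G3: every assignment gives 1 — tautology.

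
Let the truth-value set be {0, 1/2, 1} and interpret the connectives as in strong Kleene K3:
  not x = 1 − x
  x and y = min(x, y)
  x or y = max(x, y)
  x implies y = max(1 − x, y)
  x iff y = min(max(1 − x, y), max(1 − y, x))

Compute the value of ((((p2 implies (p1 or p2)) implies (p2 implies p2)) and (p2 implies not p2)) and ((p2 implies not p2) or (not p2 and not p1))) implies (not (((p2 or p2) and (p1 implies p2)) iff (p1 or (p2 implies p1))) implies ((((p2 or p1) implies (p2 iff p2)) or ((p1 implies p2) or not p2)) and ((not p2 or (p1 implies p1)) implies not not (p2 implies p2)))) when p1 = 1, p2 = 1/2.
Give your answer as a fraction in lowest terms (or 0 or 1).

1/2

p1 or p2 = 1 or 1/2 = 1
p2 implies (p1 or p2) = 1/2 implies 1 = 1
p2 implies p2 = 1/2 implies 1/2 = 1/2
(p2 implies (p1 or p2)) implies (p2 implies p2) = 1 implies 1/2 = 1/2
not p2 = not 1/2 = 1/2
p2 implies not p2 = 1/2 implies 1/2 = 1/2
((p2 implies (p1 or p2)) implies (p2 implies p2)) and (p2 implies not p2) = 1/2 and 1/2 = 1/2
not p2 = not 1/2 = 1/2
p2 implies not p2 = 1/2 implies 1/2 = 1/2
not p2 = not 1/2 = 1/2
not p1 = not 1 = 0
not p2 and not p1 = 1/2 and 0 = 0
(p2 implies not p2) or (not p2 and not p1) = 1/2 or 0 = 1/2
(((p2 implies (p1 or p2)) implies (p2 implies p2)) and (p2 implies not p2)) and ((p2 implies not p2) or (not p2 and not p1)) = 1/2 and 1/2 = 1/2
p2 or p2 = 1/2 or 1/2 = 1/2
p1 implies p2 = 1 implies 1/2 = 1/2
(p2 or p2) and (p1 implies p2) = 1/2 and 1/2 = 1/2
p2 implies p1 = 1/2 implies 1 = 1
p1 or (p2 implies p1) = 1 or 1 = 1
((p2 or p2) and (p1 implies p2)) iff (p1 or (p2 implies p1)) = 1/2 iff 1 = 1/2
not (((p2 or p2) and (p1 implies p2)) iff (p1 or (p2 implies p1))) = not 1/2 = 1/2
p2 or p1 = 1/2 or 1 = 1
p2 iff p2 = 1/2 iff 1/2 = 1/2
(p2 or p1) implies (p2 iff p2) = 1 implies 1/2 = 1/2
p1 implies p2 = 1 implies 1/2 = 1/2
not p2 = not 1/2 = 1/2
(p1 implies p2) or not p2 = 1/2 or 1/2 = 1/2
((p2 or p1) implies (p2 iff p2)) or ((p1 implies p2) or not p2) = 1/2 or 1/2 = 1/2
not p2 = not 1/2 = 1/2
p1 implies p1 = 1 implies 1 = 1
not p2 or (p1 implies p1) = 1/2 or 1 = 1
p2 implies p2 = 1/2 implies 1/2 = 1/2
not (p2 implies p2) = not 1/2 = 1/2
not not (p2 implies p2) = not 1/2 = 1/2
(not p2 or (p1 implies p1)) implies not not (p2 implies p2) = 1 implies 1/2 = 1/2
(((p2 or p1) implies (p2 iff p2)) or ((p1 implies p2) or not p2)) and ((not p2 or (p1 implies p1)) implies not not (p2 implies p2)) = 1/2 and 1/2 = 1/2
not (((p2 or p2) and (p1 implies p2)) iff (p1 or (p2 implies p1))) implies ((((p2 or p1) implies (p2 iff p2)) or ((p1 implies p2) or not p2)) and ((not p2 or (p1 implies p1)) implies not not (p2 implies p2))) = 1/2 implies 1/2 = 1/2
((((p2 implies (p1 or p2)) implies (p2 implies p2)) and (p2 implies not p2)) and ((p2 implies not p2) or (not p2 and not p1))) implies (not (((p2 or p2) and (p1 implies p2)) iff (p1 or (p2 implies p1))) implies ((((p2 or p1) implies (p2 iff p2)) or ((p1 implies p2) or not p2)) and ((not p2 or (p1 implies p1)) implies not not (p2 implies p2)))) = 1/2 implies 1/2 = 1/2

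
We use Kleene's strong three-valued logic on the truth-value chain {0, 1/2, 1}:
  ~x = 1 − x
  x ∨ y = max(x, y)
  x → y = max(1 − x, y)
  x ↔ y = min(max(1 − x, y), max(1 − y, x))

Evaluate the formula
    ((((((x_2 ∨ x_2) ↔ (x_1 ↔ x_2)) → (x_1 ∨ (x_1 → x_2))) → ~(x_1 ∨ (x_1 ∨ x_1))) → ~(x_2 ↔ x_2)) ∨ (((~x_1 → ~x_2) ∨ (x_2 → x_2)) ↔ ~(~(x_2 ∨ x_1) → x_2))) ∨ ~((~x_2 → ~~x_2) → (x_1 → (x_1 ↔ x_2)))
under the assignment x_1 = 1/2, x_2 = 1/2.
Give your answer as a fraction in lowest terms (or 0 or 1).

x_2 ∨ x_2 = 1/2 ∨ 1/2 = 1/2
x_1 ↔ x_2 = 1/2 ↔ 1/2 = 1/2
(x_2 ∨ x_2) ↔ (x_1 ↔ x_2) = 1/2 ↔ 1/2 = 1/2
x_1 → x_2 = 1/2 → 1/2 = 1/2
x_1 ∨ (x_1 → x_2) = 1/2 ∨ 1/2 = 1/2
((x_2 ∨ x_2) ↔ (x_1 ↔ x_2)) → (x_1 ∨ (x_1 → x_2)) = 1/2 → 1/2 = 1/2
x_1 ∨ x_1 = 1/2 ∨ 1/2 = 1/2
x_1 ∨ (x_1 ∨ x_1) = 1/2 ∨ 1/2 = 1/2
~(x_1 ∨ (x_1 ∨ x_1)) = ~1/2 = 1/2
(((x_2 ∨ x_2) ↔ (x_1 ↔ x_2)) → (x_1 ∨ (x_1 → x_2))) → ~(x_1 ∨ (x_1 ∨ x_1)) = 1/2 → 1/2 = 1/2
x_2 ↔ x_2 = 1/2 ↔ 1/2 = 1/2
~(x_2 ↔ x_2) = ~1/2 = 1/2
((((x_2 ∨ x_2) ↔ (x_1 ↔ x_2)) → (x_1 ∨ (x_1 → x_2))) → ~(x_1 ∨ (x_1 ∨ x_1))) → ~(x_2 ↔ x_2) = 1/2 → 1/2 = 1/2
~x_1 = ~1/2 = 1/2
~x_2 = ~1/2 = 1/2
~x_1 → ~x_2 = 1/2 → 1/2 = 1/2
x_2 → x_2 = 1/2 → 1/2 = 1/2
(~x_1 → ~x_2) ∨ (x_2 → x_2) = 1/2 ∨ 1/2 = 1/2
x_2 ∨ x_1 = 1/2 ∨ 1/2 = 1/2
~(x_2 ∨ x_1) = ~1/2 = 1/2
~(x_2 ∨ x_1) → x_2 = 1/2 → 1/2 = 1/2
~(~(x_2 ∨ x_1) → x_2) = ~1/2 = 1/2
((~x_1 → ~x_2) ∨ (x_2 → x_2)) ↔ ~(~(x_2 ∨ x_1) → x_2) = 1/2 ↔ 1/2 = 1/2
(((((x_2 ∨ x_2) ↔ (x_1 ↔ x_2)) → (x_1 ∨ (x_1 → x_2))) → ~(x_1 ∨ (x_1 ∨ x_1))) → ~(x_2 ↔ x_2)) ∨ (((~x_1 → ~x_2) ∨ (x_2 → x_2)) ↔ ~(~(x_2 ∨ x_1) → x_2)) = 1/2 ∨ 1/2 = 1/2
~x_2 = ~1/2 = 1/2
~x_2 = ~1/2 = 1/2
~~x_2 = ~1/2 = 1/2
~x_2 → ~~x_2 = 1/2 → 1/2 = 1/2
x_1 ↔ x_2 = 1/2 ↔ 1/2 = 1/2
x_1 → (x_1 ↔ x_2) = 1/2 → 1/2 = 1/2
(~x_2 → ~~x_2) → (x_1 → (x_1 ↔ x_2)) = 1/2 → 1/2 = 1/2
~((~x_2 → ~~x_2) → (x_1 → (x_1 ↔ x_2))) = ~1/2 = 1/2
((((((x_2 ∨ x_2) ↔ (x_1 ↔ x_2)) → (x_1 ∨ (x_1 → x_2))) → ~(x_1 ∨ (x_1 ∨ x_1))) → ~(x_2 ↔ x_2)) ∨ (((~x_1 → ~x_2) ∨ (x_2 → x_2)) ↔ ~(~(x_2 ∨ x_1) → x_2))) ∨ ~((~x_2 → ~~x_2) → (x_1 → (x_1 ↔ x_2))) = 1/2 ∨ 1/2 = 1/2

1/2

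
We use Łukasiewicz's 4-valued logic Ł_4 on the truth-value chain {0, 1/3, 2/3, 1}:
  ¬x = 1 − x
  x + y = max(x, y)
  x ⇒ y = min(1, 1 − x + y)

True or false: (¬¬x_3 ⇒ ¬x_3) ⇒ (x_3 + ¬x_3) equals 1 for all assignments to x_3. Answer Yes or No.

Counterexample: take x_3 = 1/3.
¬x_3 = ¬1/3 = 2/3
¬¬x_3 = ¬2/3 = 1/3
¬x_3 = ¬1/3 = 2/3
¬¬x_3 ⇒ ¬x_3 = 1/3 ⇒ 2/3 = 1
¬x_3 = ¬1/3 = 2/3
x_3 + ¬x_3 = 1/3 + 2/3 = 2/3
(¬¬x_3 ⇒ ¬x_3) ⇒ (x_3 + ¬x_3) = 1 ⇒ 2/3 = 2/3
This gives 2/3 ≠ 1.

No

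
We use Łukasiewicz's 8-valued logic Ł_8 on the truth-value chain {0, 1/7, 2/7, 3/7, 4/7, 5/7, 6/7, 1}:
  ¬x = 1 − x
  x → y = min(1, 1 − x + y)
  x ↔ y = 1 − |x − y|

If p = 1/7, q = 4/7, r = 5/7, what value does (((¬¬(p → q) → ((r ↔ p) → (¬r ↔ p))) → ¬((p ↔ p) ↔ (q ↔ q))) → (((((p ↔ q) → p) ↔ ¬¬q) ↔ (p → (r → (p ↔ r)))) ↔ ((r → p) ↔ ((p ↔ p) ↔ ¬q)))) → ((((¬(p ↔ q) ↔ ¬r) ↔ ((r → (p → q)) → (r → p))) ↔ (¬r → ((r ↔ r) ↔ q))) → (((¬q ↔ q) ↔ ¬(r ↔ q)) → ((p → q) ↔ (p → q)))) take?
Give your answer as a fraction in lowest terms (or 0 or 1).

p → q = 1/7 → 4/7 = 1
¬(p → q) = ¬1 = 0
¬¬(p → q) = ¬0 = 1
r ↔ p = 5/7 ↔ 1/7 = 3/7
¬r = ¬5/7 = 2/7
¬r ↔ p = 2/7 ↔ 1/7 = 6/7
(r ↔ p) → (¬r ↔ p) = 3/7 → 6/7 = 1
¬¬(p → q) → ((r ↔ p) → (¬r ↔ p)) = 1 → 1 = 1
p ↔ p = 1/7 ↔ 1/7 = 1
q ↔ q = 4/7 ↔ 4/7 = 1
(p ↔ p) ↔ (q ↔ q) = 1 ↔ 1 = 1
¬((p ↔ p) ↔ (q ↔ q)) = ¬1 = 0
(¬¬(p → q) → ((r ↔ p) → (¬r ↔ p))) → ¬((p ↔ p) ↔ (q ↔ q)) = 1 → 0 = 0
p ↔ q = 1/7 ↔ 4/7 = 4/7
(p ↔ q) → p = 4/7 → 1/7 = 4/7
¬q = ¬4/7 = 3/7
¬¬q = ¬3/7 = 4/7
((p ↔ q) → p) ↔ ¬¬q = 4/7 ↔ 4/7 = 1
p ↔ r = 1/7 ↔ 5/7 = 3/7
r → (p ↔ r) = 5/7 → 3/7 = 5/7
p → (r → (p ↔ r)) = 1/7 → 5/7 = 1
(((p ↔ q) → p) ↔ ¬¬q) ↔ (p → (r → (p ↔ r))) = 1 ↔ 1 = 1
r → p = 5/7 → 1/7 = 3/7
p ↔ p = 1/7 ↔ 1/7 = 1
¬q = ¬4/7 = 3/7
(p ↔ p) ↔ ¬q = 1 ↔ 3/7 = 3/7
(r → p) ↔ ((p ↔ p) ↔ ¬q) = 3/7 ↔ 3/7 = 1
((((p ↔ q) → p) ↔ ¬¬q) ↔ (p → (r → (p ↔ r)))) ↔ ((r → p) ↔ ((p ↔ p) ↔ ¬q)) = 1 ↔ 1 = 1
((¬¬(p → q) → ((r ↔ p) → (¬r ↔ p))) → ¬((p ↔ p) ↔ (q ↔ q))) → (((((p ↔ q) → p) ↔ ¬¬q) ↔ (p → (r → (p ↔ r)))) ↔ ((r → p) ↔ ((p ↔ p) ↔ ¬q))) = 0 → 1 = 1
p ↔ q = 1/7 ↔ 4/7 = 4/7
¬(p ↔ q) = ¬4/7 = 3/7
¬r = ¬5/7 = 2/7
¬(p ↔ q) ↔ ¬r = 3/7 ↔ 2/7 = 6/7
p → q = 1/7 → 4/7 = 1
r → (p → q) = 5/7 → 1 = 1
r → p = 5/7 → 1/7 = 3/7
(r → (p → q)) → (r → p) = 1 → 3/7 = 3/7
(¬(p ↔ q) ↔ ¬r) ↔ ((r → (p → q)) → (r → p)) = 6/7 ↔ 3/7 = 4/7
¬r = ¬5/7 = 2/7
r ↔ r = 5/7 ↔ 5/7 = 1
(r ↔ r) ↔ q = 1 ↔ 4/7 = 4/7
¬r → ((r ↔ r) ↔ q) = 2/7 → 4/7 = 1
((¬(p ↔ q) ↔ ¬r) ↔ ((r → (p → q)) → (r → p))) ↔ (¬r → ((r ↔ r) ↔ q)) = 4/7 ↔ 1 = 4/7
¬q = ¬4/7 = 3/7
¬q ↔ q = 3/7 ↔ 4/7 = 6/7
r ↔ q = 5/7 ↔ 4/7 = 6/7
¬(r ↔ q) = ¬6/7 = 1/7
(¬q ↔ q) ↔ ¬(r ↔ q) = 6/7 ↔ 1/7 = 2/7
p → q = 1/7 → 4/7 = 1
p → q = 1/7 → 4/7 = 1
(p → q) ↔ (p → q) = 1 ↔ 1 = 1
((¬q ↔ q) ↔ ¬(r ↔ q)) → ((p → q) ↔ (p → q)) = 2/7 → 1 = 1
(((¬(p ↔ q) ↔ ¬r) ↔ ((r → (p → q)) → (r → p))) ↔ (¬r → ((r ↔ r) ↔ q))) → (((¬q ↔ q) ↔ ¬(r ↔ q)) → ((p → q) ↔ (p → q))) = 4/7 → 1 = 1
(((¬¬(p → q) → ((r ↔ p) → (¬r ↔ p))) → ¬((p ↔ p) ↔ (q ↔ q))) → (((((p ↔ q) → p) ↔ ¬¬q) ↔ (p → (r → (p ↔ r)))) ↔ ((r → p) ↔ ((p ↔ p) ↔ ¬q)))) → ((((¬(p ↔ q) ↔ ¬r) ↔ ((r → (p → q)) → (r → p))) ↔ (¬r → ((r ↔ r) ↔ q))) → (((¬q ↔ q) ↔ ¬(r ↔ q)) → ((p → q) ↔ (p → q)))) = 1 → 1 = 1

1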